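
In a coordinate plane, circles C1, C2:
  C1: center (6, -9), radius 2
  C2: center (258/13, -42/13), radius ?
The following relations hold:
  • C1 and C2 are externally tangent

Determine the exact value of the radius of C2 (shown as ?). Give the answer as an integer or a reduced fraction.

1. [ext C1·C2]  r_C2² + 4r_C2 − 221 = 0  ⇒  r_C2 = 13 (r>0 drops 1)

13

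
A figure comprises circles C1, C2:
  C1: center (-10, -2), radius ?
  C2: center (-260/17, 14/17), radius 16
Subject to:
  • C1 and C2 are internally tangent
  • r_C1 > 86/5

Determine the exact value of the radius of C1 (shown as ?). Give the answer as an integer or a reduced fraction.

22

1. [int C1,C2]  r_C1² − 32r_C1 + 220 = 0  ⇒  r_C1 = 10 or 22
2. given r_C1 > 86/5: keep 22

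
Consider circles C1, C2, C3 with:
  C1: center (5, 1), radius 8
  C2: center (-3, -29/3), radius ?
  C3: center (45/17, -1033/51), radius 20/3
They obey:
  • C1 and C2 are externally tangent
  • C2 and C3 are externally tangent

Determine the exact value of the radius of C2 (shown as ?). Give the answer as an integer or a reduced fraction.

1. [ext C1·C2]  r_C2² + 16r_C2 − 1024/9 = 0  ⇒  r_C2 = 16/3 (r>0 drops 1)
2. [ext C2·C3]  r_C2² + (40/3)r_C2 − 896/9 = 0  ⇒  r_C2 = 16/3 (r>0 drops 1)

16/3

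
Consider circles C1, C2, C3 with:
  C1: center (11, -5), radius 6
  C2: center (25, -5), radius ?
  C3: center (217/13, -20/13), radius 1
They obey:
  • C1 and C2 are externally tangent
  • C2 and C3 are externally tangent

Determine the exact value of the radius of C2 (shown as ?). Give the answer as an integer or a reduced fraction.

8

1. [ext C1·C2]  r_C2² + 12r_C2 − 160 = 0  ⇒  r_C2 = 8 (r>0 drops 1)
2. [ext C2·C3]  r_C2² + 2r_C2 − 80 = 0  ⇒  r_C2 = 8 (r>0 drops 1)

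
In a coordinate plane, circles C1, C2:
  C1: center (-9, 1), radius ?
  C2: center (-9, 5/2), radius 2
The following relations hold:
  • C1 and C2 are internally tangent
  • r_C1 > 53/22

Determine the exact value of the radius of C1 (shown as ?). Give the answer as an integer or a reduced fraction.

1. [int C1,C2]  r_C1² − 4r_C1 + 7/4 = 0  ⇒  r_C1 = 1/2 or 7/2
2. given r_C1 > 53/22: keep 7/2

7/2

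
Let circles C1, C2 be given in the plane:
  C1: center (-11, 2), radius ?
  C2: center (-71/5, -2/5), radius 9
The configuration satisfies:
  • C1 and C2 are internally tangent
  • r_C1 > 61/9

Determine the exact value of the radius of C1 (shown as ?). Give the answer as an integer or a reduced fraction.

1. [int C1,C2]  r_C1² − 18r_C1 + 65 = 0  ⇒  r_C1 = 5 or 13
2. given r_C1 > 61/9: keep 13

13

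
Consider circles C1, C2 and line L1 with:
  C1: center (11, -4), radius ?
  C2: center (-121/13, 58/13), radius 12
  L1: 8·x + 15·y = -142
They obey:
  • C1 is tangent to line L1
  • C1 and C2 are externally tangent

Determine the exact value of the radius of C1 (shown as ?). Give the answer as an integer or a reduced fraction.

1. [C1‖L1]  r_C1² − 100 = 0  ⇒  r_C1 = 10 (r>0 drops 1)
2. [ext C1·C2]  r_C1² + 24r_C1 − 340 = 0  ⇒  r_C1 = 10 (r>0 drops 1)

10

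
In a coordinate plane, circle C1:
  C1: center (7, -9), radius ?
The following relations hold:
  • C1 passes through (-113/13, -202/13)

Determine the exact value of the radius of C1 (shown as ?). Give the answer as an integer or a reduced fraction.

17

1. [C1∋P]  r_C1² − 289 = 0  ⇒  r_C1 = 17 (r>0 drops 1)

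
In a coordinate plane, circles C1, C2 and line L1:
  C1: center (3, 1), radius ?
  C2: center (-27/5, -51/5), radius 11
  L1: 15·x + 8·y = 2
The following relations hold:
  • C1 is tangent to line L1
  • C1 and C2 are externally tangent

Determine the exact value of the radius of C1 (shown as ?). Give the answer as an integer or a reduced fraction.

1. [C1‖L1]  r_C1² − 9 = 0  ⇒  r_C1 = 3 (r>0 drops 1)
2. [ext C1·C2]  r_C1² + 22r_C1 − 75 = 0  ⇒  r_C1 = 3 (r>0 drops 1)

3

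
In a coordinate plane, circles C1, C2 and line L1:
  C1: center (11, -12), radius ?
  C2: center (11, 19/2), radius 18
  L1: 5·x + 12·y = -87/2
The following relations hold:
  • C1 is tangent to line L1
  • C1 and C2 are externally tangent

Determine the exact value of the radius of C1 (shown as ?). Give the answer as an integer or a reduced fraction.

7/2

1. [C1‖L1]  r_C1² − 49/4 = 0  ⇒  r_C1 = 7/2 (r>0 drops 1)
2. [ext C1·C2]  r_C1² + 36r_C1 − 553/4 = 0  ⇒  r_C1 = 7/2 (r>0 drops 1)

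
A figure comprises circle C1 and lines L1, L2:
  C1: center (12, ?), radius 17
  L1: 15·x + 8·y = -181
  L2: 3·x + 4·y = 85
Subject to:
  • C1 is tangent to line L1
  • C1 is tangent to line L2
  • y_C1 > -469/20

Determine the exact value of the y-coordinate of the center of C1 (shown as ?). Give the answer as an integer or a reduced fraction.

-9

1. [C1‖L1]  y_C1² + (361/4)y_C1 + 2925/4 = 0  ⇒  y_C1 = -325/4 or -9
2. [C1‖L2]  y_C1² − (49/2)y_C1 − 603/2 = 0  ⇒  y_C1 = -9 or 67/2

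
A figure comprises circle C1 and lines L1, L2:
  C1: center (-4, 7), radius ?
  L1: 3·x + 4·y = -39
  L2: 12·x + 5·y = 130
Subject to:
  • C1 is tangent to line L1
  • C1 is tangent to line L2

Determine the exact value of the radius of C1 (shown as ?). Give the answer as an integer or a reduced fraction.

1. [C1‖L1]  r_C1² − 121 = 0  ⇒  r_C1 = 11 (r>0 drops 1)
2. [C1‖L2]  r_C1² − 121 = 0  ⇒  r_C1 = 11 (r>0 drops 1)

11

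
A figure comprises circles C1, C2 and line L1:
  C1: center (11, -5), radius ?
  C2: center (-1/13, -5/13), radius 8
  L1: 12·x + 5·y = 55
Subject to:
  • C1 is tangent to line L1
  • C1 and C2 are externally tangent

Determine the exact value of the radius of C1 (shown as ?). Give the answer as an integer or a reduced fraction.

1. [C1‖L1]  r_C1² − 16 = 0  ⇒  r_C1 = 4 (r>0 drops 1)
2. [ext C1·C2]  r_C1² + 16r_C1 − 80 = 0  ⇒  r_C1 = 4 (r>0 drops 1)

4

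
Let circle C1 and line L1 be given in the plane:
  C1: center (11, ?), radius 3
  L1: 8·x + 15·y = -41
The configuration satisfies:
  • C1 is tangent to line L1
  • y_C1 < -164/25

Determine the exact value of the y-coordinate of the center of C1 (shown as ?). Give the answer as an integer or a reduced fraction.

-12

1. [C1‖L1]  y_C1² + (86/5)y_C1 + 312/5 = 0  ⇒  y_C1 = -12 or -26/5
2. given y_C1 < -164/25: keep -12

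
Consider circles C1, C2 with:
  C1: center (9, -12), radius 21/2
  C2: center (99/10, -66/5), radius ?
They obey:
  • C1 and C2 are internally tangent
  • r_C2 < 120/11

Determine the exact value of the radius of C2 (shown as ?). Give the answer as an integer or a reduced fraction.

1. [int C1,C2]  r_C2² − 21r_C2 + 108 = 0  ⇒  r_C2 = 9 or 12
2. given r_C2 < 120/11: keep 9

9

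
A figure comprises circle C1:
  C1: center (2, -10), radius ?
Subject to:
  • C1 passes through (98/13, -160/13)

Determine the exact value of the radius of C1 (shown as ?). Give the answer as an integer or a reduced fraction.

6

1. [C1∋P]  r_C1² − 36 = 0  ⇒  r_C1 = 6 (r>0 drops 1)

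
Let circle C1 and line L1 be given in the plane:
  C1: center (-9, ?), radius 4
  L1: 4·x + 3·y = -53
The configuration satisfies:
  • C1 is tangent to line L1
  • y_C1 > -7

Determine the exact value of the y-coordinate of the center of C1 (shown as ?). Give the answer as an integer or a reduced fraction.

1. [C1‖L1]  y_C1² + (34/3)y_C1 − 37/3 = 0  ⇒  y_C1 = -37/3 or 1
2. given y_C1 > -7: keep 1

1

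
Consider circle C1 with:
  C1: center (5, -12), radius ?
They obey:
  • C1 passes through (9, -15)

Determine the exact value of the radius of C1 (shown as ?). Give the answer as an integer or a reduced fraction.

1. [C1∋P]  r_C1² − 25 = 0  ⇒  r_C1 = 5 (r>0 drops 1)

5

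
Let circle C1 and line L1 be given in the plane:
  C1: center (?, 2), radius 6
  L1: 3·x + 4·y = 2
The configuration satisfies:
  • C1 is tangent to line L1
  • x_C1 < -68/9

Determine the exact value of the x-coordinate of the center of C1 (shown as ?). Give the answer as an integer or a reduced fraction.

-12

1. [C1‖L1]  x_C1² + 4x_C1 − 96 = 0  ⇒  x_C1 = -12 or 8
2. given x_C1 < -68/9: keep -12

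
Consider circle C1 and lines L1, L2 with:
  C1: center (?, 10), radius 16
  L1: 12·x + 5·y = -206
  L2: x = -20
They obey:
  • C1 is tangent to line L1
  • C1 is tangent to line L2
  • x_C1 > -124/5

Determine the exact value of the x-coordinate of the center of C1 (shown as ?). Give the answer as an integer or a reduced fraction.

-4

1. [C1‖L1]  x_C1² + (128/3)x_C1 + 464/3 = 0  ⇒  x_C1 = -116/3 or -4
2. [C1‖L2]  x_C1² + 40x_C1 + 144 = 0  ⇒  x_C1 = -36 or -4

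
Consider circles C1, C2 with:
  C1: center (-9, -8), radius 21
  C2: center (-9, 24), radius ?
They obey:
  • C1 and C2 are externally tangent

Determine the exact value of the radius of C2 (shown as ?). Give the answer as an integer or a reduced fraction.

11

1. [ext C1·C2]  r_C2² + 42r_C2 − 583 = 0  ⇒  r_C2 = 11 (r>0 drops 1)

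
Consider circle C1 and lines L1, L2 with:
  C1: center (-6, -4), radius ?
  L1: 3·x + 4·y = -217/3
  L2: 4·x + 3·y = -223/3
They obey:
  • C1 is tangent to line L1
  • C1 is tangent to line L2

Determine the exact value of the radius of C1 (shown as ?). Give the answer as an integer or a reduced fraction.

1. [C1‖L1]  r_C1² − 529/9 = 0  ⇒  r_C1 = 23/3 (r>0 drops 1)
2. [C1‖L2]  r_C1² − 529/9 = 0  ⇒  r_C1 = 23/3 (r>0 drops 1)

23/3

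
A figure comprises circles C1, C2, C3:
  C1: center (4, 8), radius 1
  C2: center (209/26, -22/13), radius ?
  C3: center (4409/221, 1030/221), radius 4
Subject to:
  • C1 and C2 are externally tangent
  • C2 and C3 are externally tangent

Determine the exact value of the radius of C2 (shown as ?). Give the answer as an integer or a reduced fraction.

19/2

1. [ext C1·C2]  r_C2² + 2r_C2 − 437/4 = 0  ⇒  r_C2 = 19/2 (r>0 drops 1)
2. [ext C2·C3]  r_C2² + 8r_C2 − 665/4 = 0  ⇒  r_C2 = 19/2 (r>0 drops 1)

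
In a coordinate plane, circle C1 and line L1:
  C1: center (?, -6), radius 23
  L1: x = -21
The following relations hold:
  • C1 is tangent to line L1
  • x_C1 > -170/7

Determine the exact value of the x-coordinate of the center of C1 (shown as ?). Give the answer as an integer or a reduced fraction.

1. [C1‖L1]  x_C1² + 42x_C1 − 88 = 0  ⇒  x_C1 = -44 or 2
2. given x_C1 > -170/7: keep 2

2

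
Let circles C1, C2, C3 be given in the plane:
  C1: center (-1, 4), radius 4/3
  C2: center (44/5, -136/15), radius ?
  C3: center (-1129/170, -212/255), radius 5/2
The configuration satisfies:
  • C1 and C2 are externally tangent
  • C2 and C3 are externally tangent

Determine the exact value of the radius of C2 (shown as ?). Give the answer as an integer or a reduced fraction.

1. [ext C1·C2]  r_C2² + (8/3)r_C2 − 265 = 0  ⇒  r_C2 = 15 (r>0 drops 1)
2. [ext C2·C3]  r_C2² + 5r_C2 − 300 = 0  ⇒  r_C2 = 15 (r>0 drops 1)

15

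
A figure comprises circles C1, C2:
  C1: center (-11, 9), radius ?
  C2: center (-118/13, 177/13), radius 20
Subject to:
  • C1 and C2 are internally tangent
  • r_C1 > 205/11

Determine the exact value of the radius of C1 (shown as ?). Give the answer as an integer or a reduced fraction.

1. [int C1,C2]  r_C1² − 40r_C1 + 375 = 0  ⇒  r_C1 = 15 or 25
2. given r_C1 > 205/11: keep 25

25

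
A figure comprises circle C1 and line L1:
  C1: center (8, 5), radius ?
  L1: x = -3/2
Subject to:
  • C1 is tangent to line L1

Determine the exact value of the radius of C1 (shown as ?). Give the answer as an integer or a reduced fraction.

19/2

1. [C1‖L1]  r_C1² − 361/4 = 0  ⇒  r_C1 = 19/2 (r>0 drops 1)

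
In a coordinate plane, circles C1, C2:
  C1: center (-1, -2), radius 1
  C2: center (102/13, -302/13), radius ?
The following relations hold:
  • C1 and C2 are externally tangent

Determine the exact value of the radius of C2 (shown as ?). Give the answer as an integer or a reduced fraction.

22

1. [ext C1·C2]  r_C2² + 2r_C2 − 528 = 0  ⇒  r_C2 = 22 (r>0 drops 1)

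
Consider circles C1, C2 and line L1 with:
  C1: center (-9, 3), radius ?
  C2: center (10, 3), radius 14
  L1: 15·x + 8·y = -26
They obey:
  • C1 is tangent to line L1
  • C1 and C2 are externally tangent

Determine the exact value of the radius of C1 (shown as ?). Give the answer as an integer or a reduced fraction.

5

1. [C1‖L1]  r_C1² − 25 = 0  ⇒  r_C1 = 5 (r>0 drops 1)
2. [ext C1·C2]  r_C1² + 28r_C1 − 165 = 0  ⇒  r_C1 = 5 (r>0 drops 1)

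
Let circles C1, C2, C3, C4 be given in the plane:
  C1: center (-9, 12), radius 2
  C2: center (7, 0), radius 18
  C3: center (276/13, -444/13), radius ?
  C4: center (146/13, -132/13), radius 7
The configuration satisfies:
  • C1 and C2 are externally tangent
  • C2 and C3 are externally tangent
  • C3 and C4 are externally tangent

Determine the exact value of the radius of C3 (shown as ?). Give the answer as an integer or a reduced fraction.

19

1. [ext C2·C3]  r_C3² + 36r_C3 − 1045 = 0  ⇒  r_C3 = 19 (r>0 drops 1)
2. [ext C3·C4]  r_C3² + 14r_C3 − 627 = 0  ⇒  r_C3 = 19 (r>0 drops 1)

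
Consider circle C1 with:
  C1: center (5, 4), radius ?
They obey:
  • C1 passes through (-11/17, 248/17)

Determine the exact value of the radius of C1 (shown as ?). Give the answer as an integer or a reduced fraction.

12

1. [C1∋P]  r_C1² − 144 = 0  ⇒  r_C1 = 12 (r>0 drops 1)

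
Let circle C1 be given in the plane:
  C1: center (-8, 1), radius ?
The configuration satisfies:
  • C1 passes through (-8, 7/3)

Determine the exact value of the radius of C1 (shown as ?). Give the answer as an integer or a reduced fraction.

4/3

1. [C1∋P]  r_C1² − 16/9 = 0  ⇒  r_C1 = 4/3 (r>0 drops 1)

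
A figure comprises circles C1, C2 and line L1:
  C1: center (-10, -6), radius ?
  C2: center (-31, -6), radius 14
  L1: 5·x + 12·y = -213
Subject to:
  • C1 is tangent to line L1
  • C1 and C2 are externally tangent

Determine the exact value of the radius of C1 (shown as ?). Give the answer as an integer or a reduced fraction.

1. [C1‖L1]  r_C1² − 49 = 0  ⇒  r_C1 = 7 (r>0 drops 1)
2. [ext C1·C2]  r_C1² + 28r_C1 − 245 = 0  ⇒  r_C1 = 7 (r>0 drops 1)

7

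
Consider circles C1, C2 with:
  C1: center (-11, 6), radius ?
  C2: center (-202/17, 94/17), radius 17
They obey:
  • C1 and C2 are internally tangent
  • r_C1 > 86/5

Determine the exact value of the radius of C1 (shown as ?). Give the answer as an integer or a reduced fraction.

18

1. [int C1,C2]  r_C1² − 34r_C1 + 288 = 0  ⇒  r_C1 = 16 or 18
2. given r_C1 > 86/5: keep 18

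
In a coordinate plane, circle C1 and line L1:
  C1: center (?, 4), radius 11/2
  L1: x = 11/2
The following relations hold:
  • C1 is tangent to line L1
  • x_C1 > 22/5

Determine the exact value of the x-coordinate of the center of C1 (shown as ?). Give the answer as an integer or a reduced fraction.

11

1. [C1‖L1]  x_C1² − 11x_C1 = 0  ⇒  x_C1 = 0 or 11
2. given x_C1 > 22/5: keep 11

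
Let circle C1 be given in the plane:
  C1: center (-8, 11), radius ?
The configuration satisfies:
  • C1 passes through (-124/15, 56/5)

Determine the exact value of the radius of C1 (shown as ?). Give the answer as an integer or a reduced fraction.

1. [C1∋P]  r_C1² − 1/9 = 0  ⇒  r_C1 = 1/3 (r>0 drops 1)

1/3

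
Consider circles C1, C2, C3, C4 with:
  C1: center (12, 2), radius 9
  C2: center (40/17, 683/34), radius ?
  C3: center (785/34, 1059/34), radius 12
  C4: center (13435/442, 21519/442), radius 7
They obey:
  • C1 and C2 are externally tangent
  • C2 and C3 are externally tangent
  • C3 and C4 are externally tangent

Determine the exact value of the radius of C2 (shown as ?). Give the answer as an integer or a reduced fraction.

23/2

1. [ext C1·C2]  r_C2² + 18r_C2 − 1357/4 = 0  ⇒  r_C2 = 23/2 (r>0 drops 1)
2. [ext C2·C3]  r_C2² + 24r_C2 − 1633/4 = 0  ⇒  r_C2 = 23/2 (r>0 drops 1)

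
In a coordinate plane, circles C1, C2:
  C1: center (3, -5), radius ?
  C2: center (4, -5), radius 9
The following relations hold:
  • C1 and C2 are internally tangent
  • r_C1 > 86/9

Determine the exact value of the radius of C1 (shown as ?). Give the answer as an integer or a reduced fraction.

1. [int C1,C2]  r_C1² − 18r_C1 + 80 = 0  ⇒  r_C1 = 8 or 10
2. given r_C1 > 86/9: keep 10

10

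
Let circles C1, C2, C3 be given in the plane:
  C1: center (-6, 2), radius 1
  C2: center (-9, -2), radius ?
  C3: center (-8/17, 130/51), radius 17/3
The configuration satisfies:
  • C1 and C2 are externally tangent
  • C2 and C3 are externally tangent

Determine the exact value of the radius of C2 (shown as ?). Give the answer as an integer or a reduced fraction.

4

1. [ext C1·C2]  r_C2² + 2r_C2 − 24 = 0  ⇒  r_C2 = 4 (r>0 drops 1)
2. [ext C2·C3]  r_C2² + (34/3)r_C2 − 184/3 = 0  ⇒  r_C2 = 4 (r>0 drops 1)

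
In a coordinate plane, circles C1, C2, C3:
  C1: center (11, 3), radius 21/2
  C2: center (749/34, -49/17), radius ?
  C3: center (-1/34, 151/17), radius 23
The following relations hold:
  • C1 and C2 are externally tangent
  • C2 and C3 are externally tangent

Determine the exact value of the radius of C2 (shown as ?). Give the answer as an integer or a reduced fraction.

2

1. [ext C1·C2]  r_C2² + 21r_C2 − 46 = 0  ⇒  r_C2 = 2 (r>0 drops 1)
2. [ext C2·C3]  r_C2² + 46r_C2 − 96 = 0  ⇒  r_C2 = 2 (r>0 drops 1)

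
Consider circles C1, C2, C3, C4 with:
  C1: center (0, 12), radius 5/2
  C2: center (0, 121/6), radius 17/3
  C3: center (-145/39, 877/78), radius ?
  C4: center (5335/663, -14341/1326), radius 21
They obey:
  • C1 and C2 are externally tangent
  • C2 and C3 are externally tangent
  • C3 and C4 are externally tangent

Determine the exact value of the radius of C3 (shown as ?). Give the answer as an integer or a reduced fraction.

1. [ext C2·C3]  r_C3² + (34/3)r_C3 − 184/3 = 0  ⇒  r_C3 = 4 (r>0 drops 1)
2. [ext C3·C4]  r_C3² + 42r_C3 − 184 = 0  ⇒  r_C3 = 4 (r>0 drops 1)

4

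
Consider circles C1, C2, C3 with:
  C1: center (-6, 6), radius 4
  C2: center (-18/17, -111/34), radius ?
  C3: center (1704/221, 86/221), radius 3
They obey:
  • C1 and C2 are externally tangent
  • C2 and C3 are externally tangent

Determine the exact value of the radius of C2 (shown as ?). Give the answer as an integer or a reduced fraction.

1. [ext C1·C2]  r_C2² + 8r_C2 − 377/4 = 0  ⇒  r_C2 = 13/2 (r>0 drops 1)
2. [ext C2·C3]  r_C2² + 6r_C2 − 325/4 = 0  ⇒  r_C2 = 13/2 (r>0 drops 1)

13/2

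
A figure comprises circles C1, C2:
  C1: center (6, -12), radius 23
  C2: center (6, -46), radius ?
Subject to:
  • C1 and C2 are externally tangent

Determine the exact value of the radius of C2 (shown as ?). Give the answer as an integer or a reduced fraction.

11

1. [ext C1·C2]  r_C2² + 46r_C2 − 627 = 0  ⇒  r_C2 = 11 (r>0 drops 1)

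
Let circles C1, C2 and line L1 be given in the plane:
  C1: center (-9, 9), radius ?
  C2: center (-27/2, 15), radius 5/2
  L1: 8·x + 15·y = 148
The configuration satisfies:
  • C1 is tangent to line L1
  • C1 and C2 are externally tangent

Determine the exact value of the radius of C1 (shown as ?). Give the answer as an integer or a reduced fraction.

5

1. [C1‖L1]  r_C1² − 25 = 0  ⇒  r_C1 = 5 (r>0 drops 1)
2. [ext C1·C2]  r_C1² + 5r_C1 − 50 = 0  ⇒  r_C1 = 5 (r>0 drops 1)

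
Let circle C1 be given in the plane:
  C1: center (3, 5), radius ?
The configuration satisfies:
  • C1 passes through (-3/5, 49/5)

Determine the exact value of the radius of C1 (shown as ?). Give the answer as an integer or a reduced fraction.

6

1. [C1∋P]  r_C1² − 36 = 0  ⇒  r_C1 = 6 (r>0 drops 1)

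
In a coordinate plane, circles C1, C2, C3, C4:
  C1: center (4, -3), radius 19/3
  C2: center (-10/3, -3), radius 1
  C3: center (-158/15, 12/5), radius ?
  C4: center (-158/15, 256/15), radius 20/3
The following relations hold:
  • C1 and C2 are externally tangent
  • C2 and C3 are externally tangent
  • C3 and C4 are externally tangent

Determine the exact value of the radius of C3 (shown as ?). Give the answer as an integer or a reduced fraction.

8

1. [ext C2·C3]  r_C3² + 2r_C3 − 80 = 0  ⇒  r_C3 = 8 (r>0 drops 1)
2. [ext C3·C4]  r_C3² + (40/3)r_C3 − 512/3 = 0  ⇒  r_C3 = 8 (r>0 drops 1)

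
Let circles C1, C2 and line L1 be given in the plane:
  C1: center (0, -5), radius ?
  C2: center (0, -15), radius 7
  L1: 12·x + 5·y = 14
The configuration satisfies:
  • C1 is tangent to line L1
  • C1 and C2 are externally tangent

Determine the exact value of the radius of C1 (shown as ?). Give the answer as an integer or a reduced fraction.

1. [C1‖L1]  r_C1² − 9 = 0  ⇒  r_C1 = 3 (r>0 drops 1)
2. [ext C1·C2]  r_C1² + 14r_C1 − 51 = 0  ⇒  r_C1 = 3 (r>0 drops 1)

3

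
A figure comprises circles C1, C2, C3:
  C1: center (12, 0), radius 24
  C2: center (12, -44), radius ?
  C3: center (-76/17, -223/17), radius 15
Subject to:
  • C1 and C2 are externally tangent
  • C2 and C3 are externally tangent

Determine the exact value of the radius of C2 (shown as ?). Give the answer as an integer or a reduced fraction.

1. [ext C1·C2]  r_C2² + 48r_C2 − 1360 = 0  ⇒  r_C2 = 20 (r>0 drops 1)
2. [ext C2·C3]  r_C2² + 30r_C2 − 1000 = 0  ⇒  r_C2 = 20 (r>0 drops 1)

20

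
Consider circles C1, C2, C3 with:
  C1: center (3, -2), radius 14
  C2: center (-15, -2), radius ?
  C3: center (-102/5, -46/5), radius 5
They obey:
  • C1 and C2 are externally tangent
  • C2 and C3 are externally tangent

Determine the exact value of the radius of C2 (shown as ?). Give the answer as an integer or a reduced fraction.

4

1. [ext C1·C2]  r_C2² + 28r_C2 − 128 = 0  ⇒  r_C2 = 4 (r>0 drops 1)
2. [ext C2·C3]  r_C2² + 10r_C2 − 56 = 0  ⇒  r_C2 = 4 (r>0 drops 1)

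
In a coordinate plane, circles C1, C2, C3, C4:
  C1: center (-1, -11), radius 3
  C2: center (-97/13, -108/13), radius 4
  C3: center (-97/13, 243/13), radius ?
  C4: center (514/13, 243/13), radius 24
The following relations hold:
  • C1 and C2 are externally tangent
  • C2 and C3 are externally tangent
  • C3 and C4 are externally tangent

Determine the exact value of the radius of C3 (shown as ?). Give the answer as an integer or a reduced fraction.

23

1. [ext C2·C3]  r_C3² + 8r_C3 − 713 = 0  ⇒  r_C3 = 23 (r>0 drops 1)
2. [ext C3·C4]  r_C3² + 48r_C3 − 1633 = 0  ⇒  r_C3 = 23 (r>0 drops 1)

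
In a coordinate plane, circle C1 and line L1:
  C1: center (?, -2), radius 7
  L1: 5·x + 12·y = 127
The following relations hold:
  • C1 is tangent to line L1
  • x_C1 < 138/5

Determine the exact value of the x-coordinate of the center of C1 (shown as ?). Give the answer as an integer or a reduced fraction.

1. [C1‖L1]  x_C1² − (302/5)x_C1 + 2904/5 = 0  ⇒  x_C1 = 12 or 242/5
2. given x_C1 < 138/5: keep 12

12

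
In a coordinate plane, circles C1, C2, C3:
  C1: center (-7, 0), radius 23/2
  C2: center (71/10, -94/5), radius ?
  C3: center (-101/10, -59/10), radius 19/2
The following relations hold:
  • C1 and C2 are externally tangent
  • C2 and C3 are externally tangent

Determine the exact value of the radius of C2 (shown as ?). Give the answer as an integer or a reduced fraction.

1. [ext C1·C2]  r_C2² + 23r_C2 − 420 = 0  ⇒  r_C2 = 12 (r>0 drops 1)
2. [ext C2·C3]  r_C2² + 19r_C2 − 372 = 0  ⇒  r_C2 = 12 (r>0 drops 1)

12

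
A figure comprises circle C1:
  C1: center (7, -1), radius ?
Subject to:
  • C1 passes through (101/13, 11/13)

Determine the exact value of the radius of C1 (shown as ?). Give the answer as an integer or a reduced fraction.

2

1. [C1∋P]  r_C1² − 4 = 0  ⇒  r_C1 = 2 (r>0 drops 1)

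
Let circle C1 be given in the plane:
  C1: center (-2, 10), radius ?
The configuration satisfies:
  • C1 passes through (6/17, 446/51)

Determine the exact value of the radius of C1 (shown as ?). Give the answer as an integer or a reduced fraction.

8/3

1. [C1∋P]  r_C1² − 64/9 = 0  ⇒  r_C1 = 8/3 (r>0 drops 1)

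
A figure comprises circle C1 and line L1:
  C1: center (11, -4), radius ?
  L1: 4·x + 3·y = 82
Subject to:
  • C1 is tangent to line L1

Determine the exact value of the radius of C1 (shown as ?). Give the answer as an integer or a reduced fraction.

1. [C1‖L1]  r_C1² − 100 = 0  ⇒  r_C1 = 10 (r>0 drops 1)

10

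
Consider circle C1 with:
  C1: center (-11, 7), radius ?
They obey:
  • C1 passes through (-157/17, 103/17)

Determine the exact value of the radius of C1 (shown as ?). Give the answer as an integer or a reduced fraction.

1. [C1∋P]  r_C1² − 4 = 0  ⇒  r_C1 = 2 (r>0 drops 1)

2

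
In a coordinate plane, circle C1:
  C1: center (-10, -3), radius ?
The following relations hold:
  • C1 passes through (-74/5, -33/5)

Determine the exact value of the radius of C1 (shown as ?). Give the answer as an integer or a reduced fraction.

6

1. [C1∋P]  r_C1² − 36 = 0  ⇒  r_C1 = 6 (r>0 drops 1)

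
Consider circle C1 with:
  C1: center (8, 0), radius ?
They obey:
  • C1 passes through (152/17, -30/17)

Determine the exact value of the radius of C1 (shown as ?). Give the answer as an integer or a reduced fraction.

1. [C1∋P]  r_C1² − 4 = 0  ⇒  r_C1 = 2 (r>0 drops 1)

2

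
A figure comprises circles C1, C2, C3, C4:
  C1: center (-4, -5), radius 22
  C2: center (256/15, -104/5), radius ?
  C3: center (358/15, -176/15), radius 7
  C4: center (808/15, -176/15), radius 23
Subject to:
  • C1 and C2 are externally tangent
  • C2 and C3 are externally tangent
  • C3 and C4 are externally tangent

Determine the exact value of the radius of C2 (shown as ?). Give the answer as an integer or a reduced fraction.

1. [ext C1·C2]  r_C2² + 44r_C2 − 1885/9 = 0  ⇒  r_C2 = 13/3 (r>0 drops 1)
2. [ext C2·C3]  r_C2² + 14r_C2 − 715/9 = 0  ⇒  r_C2 = 13/3 (r>0 drops 1)

13/3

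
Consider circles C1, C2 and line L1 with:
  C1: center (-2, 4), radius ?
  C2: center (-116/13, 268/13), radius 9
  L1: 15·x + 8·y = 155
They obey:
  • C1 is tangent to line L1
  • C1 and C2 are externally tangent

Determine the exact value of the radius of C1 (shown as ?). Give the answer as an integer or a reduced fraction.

1. [C1‖L1]  r_C1² − 81 = 0  ⇒  r_C1 = 9 (r>0 drops 1)
2. [ext C1·C2]  r_C1² + 18r_C1 − 243 = 0  ⇒  r_C1 = 9 (r>0 drops 1)

9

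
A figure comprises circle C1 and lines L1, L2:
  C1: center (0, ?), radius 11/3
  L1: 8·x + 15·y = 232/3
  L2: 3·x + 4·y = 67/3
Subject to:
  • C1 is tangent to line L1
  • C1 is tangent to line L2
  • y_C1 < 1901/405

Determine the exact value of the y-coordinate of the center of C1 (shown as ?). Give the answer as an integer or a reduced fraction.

1

1. [C1‖L1]  y_C1² − (464/45)y_C1 + 419/45 = 0  ⇒  y_C1 = 1 or 419/45
2. [C1‖L2]  y_C1² − (67/6)y_C1 + 61/6 = 0  ⇒  y_C1 = 1 or 61/6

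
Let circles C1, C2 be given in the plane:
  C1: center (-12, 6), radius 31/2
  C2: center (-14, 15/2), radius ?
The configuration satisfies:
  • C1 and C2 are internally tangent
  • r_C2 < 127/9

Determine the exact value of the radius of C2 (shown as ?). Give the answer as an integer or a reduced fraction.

1. [int C1,C2]  r_C2² − 31r_C2 + 234 = 0  ⇒  r_C2 = 13 or 18
2. given r_C2 < 127/9: keep 13

13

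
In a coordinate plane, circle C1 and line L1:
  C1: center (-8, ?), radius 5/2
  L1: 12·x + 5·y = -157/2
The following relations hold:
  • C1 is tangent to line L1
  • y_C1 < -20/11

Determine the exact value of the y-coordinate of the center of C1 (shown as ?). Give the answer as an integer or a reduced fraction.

-3

1. [C1‖L1]  y_C1² − 7y_C1 − 30 = 0  ⇒  y_C1 = -3 or 10
2. given y_C1 < -20/11: keep -3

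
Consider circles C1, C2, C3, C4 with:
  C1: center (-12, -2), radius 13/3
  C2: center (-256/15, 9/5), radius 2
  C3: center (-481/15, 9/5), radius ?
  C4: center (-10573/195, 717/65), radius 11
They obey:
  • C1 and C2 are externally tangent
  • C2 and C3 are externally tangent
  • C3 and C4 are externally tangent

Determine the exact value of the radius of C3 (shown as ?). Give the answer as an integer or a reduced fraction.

13

1. [ext C2·C3]  r_C3² + 4r_C3 − 221 = 0  ⇒  r_C3 = 13 (r>0 drops 1)
2. [ext C3·C4]  r_C3² + 22r_C3 − 455 = 0  ⇒  r_C3 = 13 (r>0 drops 1)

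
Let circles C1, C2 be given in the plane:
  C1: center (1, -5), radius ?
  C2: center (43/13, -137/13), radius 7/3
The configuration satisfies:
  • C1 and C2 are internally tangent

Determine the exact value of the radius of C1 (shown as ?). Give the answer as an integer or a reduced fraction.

25/3

1. [int C1,C2]  r_C1² − (14/3)r_C1 − 275/9 = 0  ⇒  r_C1 = 25/3 (r>0 drops 1)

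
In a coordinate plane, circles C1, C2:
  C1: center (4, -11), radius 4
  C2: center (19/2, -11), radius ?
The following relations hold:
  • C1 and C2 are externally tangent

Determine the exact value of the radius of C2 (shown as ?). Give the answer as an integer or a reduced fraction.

1. [ext C1·C2]  r_C2² + 8r_C2 − 57/4 = 0  ⇒  r_C2 = 3/2 (r>0 drops 1)

3/2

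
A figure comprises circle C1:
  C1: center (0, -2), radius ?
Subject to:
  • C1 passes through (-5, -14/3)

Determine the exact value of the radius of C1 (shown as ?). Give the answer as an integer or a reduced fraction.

1. [C1∋P]  r_C1² − 289/9 = 0  ⇒  r_C1 = 17/3 (r>0 drops 1)

17/3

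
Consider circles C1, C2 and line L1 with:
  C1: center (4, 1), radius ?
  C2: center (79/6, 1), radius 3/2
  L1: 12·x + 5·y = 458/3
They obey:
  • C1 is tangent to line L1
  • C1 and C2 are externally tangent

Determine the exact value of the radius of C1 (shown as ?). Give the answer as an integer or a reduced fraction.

1. [C1‖L1]  r_C1² − 529/9 = 0  ⇒  r_C1 = 23/3 (r>0 drops 1)
2. [ext C1·C2]  r_C1² + 3r_C1 − 736/9 = 0  ⇒  r_C1 = 23/3 (r>0 drops 1)

23/3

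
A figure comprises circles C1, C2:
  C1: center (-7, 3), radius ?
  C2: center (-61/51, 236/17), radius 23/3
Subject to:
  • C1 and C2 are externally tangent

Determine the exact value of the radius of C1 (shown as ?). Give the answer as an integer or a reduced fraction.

14/3

1. [ext C1·C2]  r_C1² + (46/3)r_C1 − 280/3 = 0  ⇒  r_C1 = 14/3 (r>0 drops 1)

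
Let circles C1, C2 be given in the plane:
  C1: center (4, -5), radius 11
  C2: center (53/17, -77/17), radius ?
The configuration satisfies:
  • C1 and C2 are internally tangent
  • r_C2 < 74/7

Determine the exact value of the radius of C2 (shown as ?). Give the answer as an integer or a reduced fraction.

1. [int C1,C2]  r_C2² − 22r_C2 + 120 = 0  ⇒  r_C2 = 10 or 12
2. given r_C2 < 74/7: keep 10

10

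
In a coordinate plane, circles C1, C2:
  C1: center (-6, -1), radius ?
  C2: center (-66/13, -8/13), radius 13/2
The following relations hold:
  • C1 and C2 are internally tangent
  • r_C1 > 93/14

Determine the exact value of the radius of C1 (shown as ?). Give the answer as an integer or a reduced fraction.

1. [int C1,C2]  r_C1² − 13r_C1 + 165/4 = 0  ⇒  r_C1 = 11/2 or 15/2
2. given r_C1 > 93/14: keep 15/2

15/2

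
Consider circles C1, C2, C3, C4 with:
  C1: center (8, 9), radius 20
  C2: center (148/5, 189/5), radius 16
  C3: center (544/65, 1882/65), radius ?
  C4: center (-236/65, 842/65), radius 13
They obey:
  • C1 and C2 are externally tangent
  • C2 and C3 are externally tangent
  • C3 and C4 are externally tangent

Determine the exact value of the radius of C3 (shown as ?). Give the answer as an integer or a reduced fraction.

7

1. [ext C2·C3]  r_C3² + 32r_C3 − 273 = 0  ⇒  r_C3 = 7 (r>0 drops 1)
2. [ext C3·C4]  r_C3² + 26r_C3 − 231 = 0  ⇒  r_C3 = 7 (r>0 drops 1)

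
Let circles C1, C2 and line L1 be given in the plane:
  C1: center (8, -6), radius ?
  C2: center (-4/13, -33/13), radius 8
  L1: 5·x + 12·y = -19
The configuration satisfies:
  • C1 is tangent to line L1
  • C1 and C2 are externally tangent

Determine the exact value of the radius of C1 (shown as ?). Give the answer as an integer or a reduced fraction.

1. [C1‖L1]  r_C1² − 1 = 0  ⇒  r_C1 = 1 (r>0 drops 1)
2. [ext C1·C2]  r_C1² + 16r_C1 − 17 = 0  ⇒  r_C1 = 1 (r>0 drops 1)

1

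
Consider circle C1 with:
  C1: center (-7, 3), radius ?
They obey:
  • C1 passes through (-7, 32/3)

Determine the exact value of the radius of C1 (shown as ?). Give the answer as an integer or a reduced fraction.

1. [C1∋P]  r_C1² − 529/9 = 0  ⇒  r_C1 = 23/3 (r>0 drops 1)

23/3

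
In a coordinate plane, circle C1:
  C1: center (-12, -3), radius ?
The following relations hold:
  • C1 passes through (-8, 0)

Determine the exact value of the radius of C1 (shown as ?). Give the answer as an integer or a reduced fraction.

5

1. [C1∋P]  r_C1² − 25 = 0  ⇒  r_C1 = 5 (r>0 drops 1)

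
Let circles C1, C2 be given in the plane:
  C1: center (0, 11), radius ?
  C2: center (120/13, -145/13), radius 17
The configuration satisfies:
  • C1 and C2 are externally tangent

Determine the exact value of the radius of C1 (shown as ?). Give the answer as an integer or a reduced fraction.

1. [ext C1·C2]  r_C1² + 34r_C1 − 287 = 0  ⇒  r_C1 = 7 (r>0 drops 1)

7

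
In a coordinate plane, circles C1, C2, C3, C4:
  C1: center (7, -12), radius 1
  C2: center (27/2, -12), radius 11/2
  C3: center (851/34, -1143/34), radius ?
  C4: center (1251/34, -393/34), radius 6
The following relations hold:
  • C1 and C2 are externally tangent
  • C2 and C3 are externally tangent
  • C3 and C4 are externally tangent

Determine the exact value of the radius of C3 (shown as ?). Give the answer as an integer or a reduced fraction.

1. [ext C2·C3]  r_C3² + 11r_C3 − 570 = 0  ⇒  r_C3 = 19 (r>0 drops 1)
2. [ext C3·C4]  r_C3² + 12r_C3 − 589 = 0  ⇒  r_C3 = 19 (r>0 drops 1)

19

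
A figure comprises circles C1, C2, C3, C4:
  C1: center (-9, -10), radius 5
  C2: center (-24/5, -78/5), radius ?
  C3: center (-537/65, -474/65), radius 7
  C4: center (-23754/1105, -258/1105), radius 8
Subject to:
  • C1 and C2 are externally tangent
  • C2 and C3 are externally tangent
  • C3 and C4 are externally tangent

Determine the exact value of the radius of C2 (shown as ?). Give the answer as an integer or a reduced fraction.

1. [ext C1·C2]  r_C2² + 10r_C2 − 24 = 0  ⇒  r_C2 = 2 (r>0 drops 1)
2. [ext C2·C3]  r_C2² + 14r_C2 − 32 = 0  ⇒  r_C2 = 2 (r>0 drops 1)

2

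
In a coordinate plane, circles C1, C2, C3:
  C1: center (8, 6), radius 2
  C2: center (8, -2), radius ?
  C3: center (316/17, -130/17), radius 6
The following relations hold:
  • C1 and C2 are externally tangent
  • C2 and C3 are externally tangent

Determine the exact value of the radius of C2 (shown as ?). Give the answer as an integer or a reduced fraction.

6

1. [ext C1·C2]  r_C2² + 4r_C2 − 60 = 0  ⇒  r_C2 = 6 (r>0 drops 1)
2. [ext C2·C3]  r_C2² + 12r_C2 − 108 = 0  ⇒  r_C2 = 6 (r>0 drops 1)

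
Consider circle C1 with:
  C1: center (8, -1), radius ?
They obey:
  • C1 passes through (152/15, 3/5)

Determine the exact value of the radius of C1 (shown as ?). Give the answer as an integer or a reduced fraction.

8/3

1. [C1∋P]  r_C1² − 64/9 = 0  ⇒  r_C1 = 8/3 (r>0 drops 1)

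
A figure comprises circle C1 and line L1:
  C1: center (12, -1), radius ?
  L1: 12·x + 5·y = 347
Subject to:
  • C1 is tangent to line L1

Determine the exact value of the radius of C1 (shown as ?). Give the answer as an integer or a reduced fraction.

16

1. [C1‖L1]  r_C1² − 256 = 0  ⇒  r_C1 = 16 (r>0 drops 1)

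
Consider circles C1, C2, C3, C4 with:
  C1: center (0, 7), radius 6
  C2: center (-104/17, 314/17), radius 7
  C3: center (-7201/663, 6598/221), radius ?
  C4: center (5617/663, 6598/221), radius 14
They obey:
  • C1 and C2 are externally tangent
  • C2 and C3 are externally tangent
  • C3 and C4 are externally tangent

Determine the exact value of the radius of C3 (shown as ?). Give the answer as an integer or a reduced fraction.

1. [ext C2·C3]  r_C3² + 14r_C3 − 928/9 = 0  ⇒  r_C3 = 16/3 (r>0 drops 1)
2. [ext C3·C4]  r_C3² + 28r_C3 − 1600/9 = 0  ⇒  r_C3 = 16/3 (r>0 drops 1)

16/3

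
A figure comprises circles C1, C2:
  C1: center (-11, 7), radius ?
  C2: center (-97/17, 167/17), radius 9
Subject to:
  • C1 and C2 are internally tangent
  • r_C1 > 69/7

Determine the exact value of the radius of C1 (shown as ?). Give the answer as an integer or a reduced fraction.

1. [int C1,C2]  r_C1² − 18r_C1 + 45 = 0  ⇒  r_C1 = 3 or 15
2. given r_C1 > 69/7: keep 15

15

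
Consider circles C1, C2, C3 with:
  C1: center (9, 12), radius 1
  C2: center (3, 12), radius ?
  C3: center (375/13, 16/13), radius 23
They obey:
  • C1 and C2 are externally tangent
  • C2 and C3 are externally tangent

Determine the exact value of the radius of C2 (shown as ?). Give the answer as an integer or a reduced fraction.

5

1. [ext C1·C2]  r_C2² + 2r_C2 − 35 = 0  ⇒  r_C2 = 5 (r>0 drops 1)
2. [ext C2·C3]  r_C2² + 46r_C2 − 255 = 0  ⇒  r_C2 = 5 (r>0 drops 1)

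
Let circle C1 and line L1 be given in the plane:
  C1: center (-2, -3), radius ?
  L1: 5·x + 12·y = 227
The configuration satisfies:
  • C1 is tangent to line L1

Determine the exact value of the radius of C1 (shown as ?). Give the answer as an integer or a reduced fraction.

1. [C1‖L1]  r_C1² − 441 = 0  ⇒  r_C1 = 21 (r>0 drops 1)

21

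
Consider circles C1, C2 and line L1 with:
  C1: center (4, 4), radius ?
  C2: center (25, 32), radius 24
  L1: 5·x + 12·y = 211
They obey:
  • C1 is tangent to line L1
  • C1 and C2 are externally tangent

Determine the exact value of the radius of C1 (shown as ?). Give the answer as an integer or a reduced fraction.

1. [C1‖L1]  r_C1² − 121 = 0  ⇒  r_C1 = 11 (r>0 drops 1)
2. [ext C1·C2]  r_C1² + 48r_C1 − 649 = 0  ⇒  r_C1 = 11 (r>0 drops 1)

11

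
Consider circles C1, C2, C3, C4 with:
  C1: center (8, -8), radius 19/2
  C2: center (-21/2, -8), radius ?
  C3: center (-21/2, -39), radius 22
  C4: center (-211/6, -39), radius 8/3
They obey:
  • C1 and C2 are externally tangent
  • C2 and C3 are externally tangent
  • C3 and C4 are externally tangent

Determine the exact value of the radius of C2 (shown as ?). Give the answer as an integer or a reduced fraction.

9

1. [ext C1·C2]  r_C2² + 19r_C2 − 252 = 0  ⇒  r_C2 = 9 (r>0 drops 1)
2. [ext C2·C3]  r_C2² + 44r_C2 − 477 = 0  ⇒  r_C2 = 9 (r>0 drops 1)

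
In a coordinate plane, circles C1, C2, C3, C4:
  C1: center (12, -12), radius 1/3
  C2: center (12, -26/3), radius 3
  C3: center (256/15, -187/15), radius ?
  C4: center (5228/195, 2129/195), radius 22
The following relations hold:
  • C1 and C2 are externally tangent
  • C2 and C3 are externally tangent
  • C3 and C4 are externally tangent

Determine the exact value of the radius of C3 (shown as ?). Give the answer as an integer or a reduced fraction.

1. [ext C2·C3]  r_C3² + 6r_C3 − 280/9 = 0  ⇒  r_C3 = 10/3 (r>0 drops 1)
2. [ext C3·C4]  r_C3² + 44r_C3 − 1420/9 = 0  ⇒  r_C3 = 10/3 (r>0 drops 1)

10/3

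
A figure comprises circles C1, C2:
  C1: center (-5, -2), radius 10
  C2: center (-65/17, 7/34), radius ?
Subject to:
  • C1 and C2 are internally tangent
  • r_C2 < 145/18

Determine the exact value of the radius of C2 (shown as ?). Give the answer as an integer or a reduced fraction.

15/2

1. [int C1,C2]  r_C2² − 20r_C2 + 375/4 = 0  ⇒  r_C2 = 15/2 or 25/2
2. given r_C2 < 145/18: keep 15/2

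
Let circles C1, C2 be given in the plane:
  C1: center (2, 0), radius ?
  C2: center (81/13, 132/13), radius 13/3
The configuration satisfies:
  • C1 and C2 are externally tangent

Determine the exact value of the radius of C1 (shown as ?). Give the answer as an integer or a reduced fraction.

20/3

1. [ext C1·C2]  r_C1² + (26/3)r_C1 − 920/9 = 0  ⇒  r_C1 = 20/3 (r>0 drops 1)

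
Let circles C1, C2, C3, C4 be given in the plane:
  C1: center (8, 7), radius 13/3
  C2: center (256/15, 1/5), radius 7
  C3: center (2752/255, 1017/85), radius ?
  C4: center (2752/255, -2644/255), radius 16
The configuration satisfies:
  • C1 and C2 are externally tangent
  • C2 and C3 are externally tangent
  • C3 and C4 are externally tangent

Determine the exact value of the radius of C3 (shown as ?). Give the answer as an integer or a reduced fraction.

19/3

1. [ext C2·C3]  r_C3² + 14r_C3 − 1159/9 = 0  ⇒  r_C3 = 19/3 (r>0 drops 1)
2. [ext C3·C4]  r_C3² + 32r_C3 − 2185/9 = 0  ⇒  r_C3 = 19/3 (r>0 drops 1)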